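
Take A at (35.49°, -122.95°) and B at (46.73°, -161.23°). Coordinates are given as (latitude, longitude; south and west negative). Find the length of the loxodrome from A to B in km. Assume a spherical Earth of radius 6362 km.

Rhumb course C = atan2(Δλ, Δψ) with Δψ = ln[tan(π/4+φ₂/2)/tan(π/4+φ₁/2)] = +0.2614, Δλ = -0.6681 → C = 291.37°
d = R·|Δφ| / |cos C| = 6362·0.19618 / 0.36439 = 3425 km

3425 km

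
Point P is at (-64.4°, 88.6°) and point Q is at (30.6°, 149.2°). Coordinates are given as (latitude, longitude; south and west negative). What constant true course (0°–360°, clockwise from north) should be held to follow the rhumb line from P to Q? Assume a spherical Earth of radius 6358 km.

Δψ = ln[tan(π/4+φ₂/2)/tan(π/4+φ₁/2)] = +2.0434
Δλ = +1.0577 rad (taken the short way round)
course = atan2(Δλ, Δψ) = 27.37°

27.4°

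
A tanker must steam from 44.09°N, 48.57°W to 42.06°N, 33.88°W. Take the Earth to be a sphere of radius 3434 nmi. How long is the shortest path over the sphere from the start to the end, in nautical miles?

654 nmi

Haversine: a = sin²(Δφ/2)+cos φ₁ cos φ₂ sin²(Δλ/2) = 0.00903;  σ = 2·atan2(√a,√(1−a))
σ = 10.905° → d = Rσ = 3434·0.19033 = 654 nmi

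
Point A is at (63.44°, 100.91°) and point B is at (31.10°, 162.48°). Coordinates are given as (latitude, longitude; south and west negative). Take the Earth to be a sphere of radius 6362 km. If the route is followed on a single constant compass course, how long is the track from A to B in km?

5698 km

Δψ = ln[tan(π/4+φ₂/2)/tan(π/4+φ₁/2)] = -0.8722;  Δφ = -0.5644 rad,  Δλ = +1.0746 rad
q = Δφ/Δψ = 0.6471
d = R·√(Δφ² + q²Δλ²) = 6362·0.89564 = 5698 km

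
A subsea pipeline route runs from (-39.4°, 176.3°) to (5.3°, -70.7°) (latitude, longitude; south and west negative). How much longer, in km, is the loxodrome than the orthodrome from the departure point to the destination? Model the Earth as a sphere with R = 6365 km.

Great circle: cos σ = sin φ₁ sin φ₂ + cos φ₁ cos φ₂ cos Δλ,  σ = 1.9383 rad → d_gc = 12337.2 km
Rhumb line: Δψ = +0.8419, q = Δφ/Δψ = 0.9266, d_rh = R√(Δφ²+q²Δλ²) = 12647.8 km
Excess = 12647.8 − 12337.2 = 310.6 ≈ 311 km

311 km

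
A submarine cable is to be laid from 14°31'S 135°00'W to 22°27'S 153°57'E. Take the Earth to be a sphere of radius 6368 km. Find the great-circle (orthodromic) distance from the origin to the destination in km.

7477 km

cos σ = sin φ₁ sin φ₂ + cos φ₁ cos φ₂ cos Δλ
      = sin(-14.52°)sin(-22.45°) + cos(-14.52°)cos(-22.45°)cos(-71.05°) = 0.3863
σ = 67.277° → d = Rσ = 6368·1.17421 = 7477 km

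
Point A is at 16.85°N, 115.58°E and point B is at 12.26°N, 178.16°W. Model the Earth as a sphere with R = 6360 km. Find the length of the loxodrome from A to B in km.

7135 km

Rhumb course C = atan2(Δλ, Δψ) with Δψ = ln[tan(π/4+φ₂/2)/tan(π/4+φ₁/2)] = -0.0828, Δλ = +1.1565 → C = 94.09°
d = R·|Δφ| / |cos C| = 6360·0.08011 / 0.07141 = 7135 km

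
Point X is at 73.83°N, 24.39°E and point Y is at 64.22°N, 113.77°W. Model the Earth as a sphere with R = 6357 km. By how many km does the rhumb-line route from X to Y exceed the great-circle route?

Great circle: cos σ = sin φ₁ sin φ₂ + cos φ₁ cos φ₂ cos Δλ,  σ = 0.6847 rad → d_gc = 4352.6 km
Rhumb line: Δψ = -0.4768, q = Δφ/Δψ = 0.3517, d_rh = R√(Δφ²+q²Δλ²) = 5496.2 km
Excess = 5496.2 − 4352.6 = 1143.6 ≈ 1144 km

1144 km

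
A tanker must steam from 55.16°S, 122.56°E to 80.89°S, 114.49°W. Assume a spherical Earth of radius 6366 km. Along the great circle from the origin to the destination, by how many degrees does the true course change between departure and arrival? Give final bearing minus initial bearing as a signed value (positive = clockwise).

-120.5°

Initial bearing θ₁ = atan2(sin Δλ cos φ₂, cos φ₁ sin φ₂ − sin φ₁ cos φ₂ cos Δλ) = 168.18°
Final bearing θ₂ = (initial bearing from the destination back to the start) + 180° = 47.66°
Δθ = θ₂ − θ₁ = -120.5°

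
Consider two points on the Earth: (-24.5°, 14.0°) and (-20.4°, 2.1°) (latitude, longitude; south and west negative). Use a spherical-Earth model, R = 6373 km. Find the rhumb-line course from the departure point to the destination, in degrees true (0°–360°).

Δψ = ln[tan(π/4+φ₂/2)/tan(π/4+φ₁/2)] = +0.0774
Δλ = -0.2077 rad (taken the short way round)
course = atan2(Δλ, Δψ) = 290.45°

290.5°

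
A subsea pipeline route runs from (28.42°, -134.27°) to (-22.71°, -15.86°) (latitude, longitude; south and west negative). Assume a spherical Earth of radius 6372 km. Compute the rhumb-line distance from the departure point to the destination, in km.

13920 km

Δψ = ln[tan(π/4+φ₂/2)/tan(π/4+φ₁/2)] = -0.9249;  Δφ = -0.8924 rad,  Δλ = +2.0666 rad
q = Δφ/Δψ = 0.9649
d = R·√(Δφ² + q²Δλ²) = 6372·2.18461 = 13920 km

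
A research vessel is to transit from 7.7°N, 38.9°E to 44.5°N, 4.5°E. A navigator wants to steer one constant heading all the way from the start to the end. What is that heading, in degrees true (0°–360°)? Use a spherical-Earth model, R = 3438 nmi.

320.7°

Meridional parts: M(φ₁)=+0.1348, M(φ₂)=+0.8691 → ΔM = +0.7343;  Δλ = -0.6004 rad
tan C = Δλ / ΔM = -0.8177 → C = 320.73°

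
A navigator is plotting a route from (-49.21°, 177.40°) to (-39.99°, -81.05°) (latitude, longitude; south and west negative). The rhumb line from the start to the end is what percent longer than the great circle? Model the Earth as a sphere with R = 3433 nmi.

8.0%

Great circle: σ = 1.1741 rad → d_gc = Rσ = 4030.8 nmi
Rhumb: Δφ = +0.1609, Δλ = +1.7724, Δψ = +0.2267, q = Δφ/Δψ = 0.7098 → d_rh = R√(Δφ²+q²Δλ²) = 4353.8 nmi
Excess = (4353.8 − 4030.8) / 4030.8 = 323.0 / 4030.8 = 8.01% ≈ 8.0%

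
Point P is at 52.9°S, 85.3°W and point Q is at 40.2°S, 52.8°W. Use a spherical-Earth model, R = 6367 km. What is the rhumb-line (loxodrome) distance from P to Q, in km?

Rhumb course C = atan2(Δλ, Δψ) with Δψ = ln[tan(π/4+φ₂/2)/tan(π/4+φ₁/2)] = +0.3245, Δλ = +0.5672 → C = 60.23°
d = R·|Δφ| / |cos C| = 6367·0.22166 / 0.49652 = 2842 km

2842 km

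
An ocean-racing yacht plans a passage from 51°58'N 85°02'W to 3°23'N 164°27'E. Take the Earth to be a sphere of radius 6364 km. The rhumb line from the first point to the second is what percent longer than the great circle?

5.3%

Great circle: σ = 1.7407 rad → d_gc = Rσ = 11077.7 km
Rhumb: Δφ = -0.8479, Δλ = -1.9289, Δψ = -1.0061, q = Δφ/Δψ = 0.8428 → d_rh = R√(Δφ²+q²Δλ²) = 11668.2 km
Excess = (11668.2 − 11077.7) / 11077.7 = 590.5 / 11077.7 = 5.33% ≈ 5.3%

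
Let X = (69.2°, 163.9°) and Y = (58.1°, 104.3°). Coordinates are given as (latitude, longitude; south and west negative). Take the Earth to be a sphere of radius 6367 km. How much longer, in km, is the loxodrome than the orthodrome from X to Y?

115 km

Great circle: cos σ = sin φ₁ sin φ₂ + cos φ₁ cos φ₂ cos Δλ,  σ = 0.4765 rad → d_gc = 3034.0 km
Rhumb line: Δψ = -0.4429, q = Δφ/Δψ = 0.4374, d_rh = R√(Δφ²+q²Δλ²) = 3148.7 km
Excess = 3148.7 − 3034.0 = 114.7 ≈ 115 km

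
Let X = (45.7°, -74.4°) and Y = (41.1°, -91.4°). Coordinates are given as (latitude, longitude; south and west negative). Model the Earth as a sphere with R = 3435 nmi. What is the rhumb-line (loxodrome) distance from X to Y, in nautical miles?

790 nmi

Rhumb course C = atan2(Δλ, Δψ) with Δψ = ln[tan(π/4+φ₂/2)/tan(π/4+φ₁/2)] = -0.1106, Δλ = -0.2967 → C = 249.56°
d = R·|Δφ| / |cos C| = 3435·0.08029 / 0.34923 = 790 nmi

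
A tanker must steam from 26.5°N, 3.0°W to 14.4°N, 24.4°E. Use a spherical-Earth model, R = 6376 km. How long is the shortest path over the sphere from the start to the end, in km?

3148 km

cos σ = sin φ₁ sin φ₂ + cos φ₁ cos φ₂ cos Δλ
      = sin(26.50°)sin(14.40°) + cos(26.50°)cos(14.40°)cos(27.40°) = 0.8805
σ = 28.292° → d = Rσ = 6376·0.49380 = 3148 km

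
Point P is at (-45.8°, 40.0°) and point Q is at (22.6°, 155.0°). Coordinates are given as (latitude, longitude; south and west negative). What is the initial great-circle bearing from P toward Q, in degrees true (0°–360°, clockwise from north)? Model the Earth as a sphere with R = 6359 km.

N = sin Δλ·cos φ₂ = +0.8367;  D = cos φ₁ sin φ₂ − sin φ₁ cos φ₂ cos Δλ = -0.0118
initial course = atan2(N, D) = 90.81°

90.8°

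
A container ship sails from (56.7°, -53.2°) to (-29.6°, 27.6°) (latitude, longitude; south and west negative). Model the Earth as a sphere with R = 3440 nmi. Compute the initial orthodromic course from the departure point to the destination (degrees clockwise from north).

114.3°

θ = atan2( sin Δλ·cos φ₂ ,  cos φ₁ sin φ₂ − sin φ₁ cos φ₂ cos Δλ )
  = atan2(+0.8583, -0.3874) = 114.29°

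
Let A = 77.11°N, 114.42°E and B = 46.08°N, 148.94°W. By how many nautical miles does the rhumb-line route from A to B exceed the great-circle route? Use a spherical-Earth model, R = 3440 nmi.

282 nmi

Great circle: cos σ = sin φ₁ sin φ₂ + cos φ₁ cos φ₂ cos Δλ,  σ = 0.8172 rad → d_gc = 2811.2 nmi
Rhumb line: Δψ = -1.2724, q = Δφ/Δψ = 0.4256, d_rh = R√(Δφ²+q²Δλ²) = 3093.5 nmi
Excess = 3093.5 − 2811.2 = 282.3 ≈ 282 nmi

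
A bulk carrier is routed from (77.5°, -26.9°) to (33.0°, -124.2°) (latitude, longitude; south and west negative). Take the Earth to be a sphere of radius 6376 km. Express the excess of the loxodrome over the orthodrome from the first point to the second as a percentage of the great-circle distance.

Great circle: σ = 1.0372 rad → d_gc = Rσ = 6613.0 km
Rhumb: Δφ = -0.7767, Δλ = -1.6982, Δψ = -1.6009, q = Δφ/Δψ = 0.4851 → d_rh = R√(Δφ²+q²Δλ²) = 7219.1 km
Excess = (7219.1 − 6613.0) / 6613.0 = 606.1 / 6613.0 = 9.17% ≈ 9.2%

9.2%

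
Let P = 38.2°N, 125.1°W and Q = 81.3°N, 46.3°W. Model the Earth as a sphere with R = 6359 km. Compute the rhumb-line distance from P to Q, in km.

5956 km

Rhumb course C = atan2(Δλ, Δψ) with Δψ = ln[tan(π/4+φ₂/2)/tan(π/4+φ₁/2)] = +1.8537, Δλ = +1.3753 → C = 36.57°
d = R·|Δφ| / |cos C| = 6359·0.75224 / 0.80310 = 5956 km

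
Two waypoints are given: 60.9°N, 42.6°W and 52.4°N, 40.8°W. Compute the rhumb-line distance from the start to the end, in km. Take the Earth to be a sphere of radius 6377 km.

Δψ = ln[tan(π/4+φ₂/2)/tan(π/4+φ₁/2)] = -0.2713;  Δφ = -0.1484 rad,  Δλ = +0.0314 rad
q = Δφ/Δψ = 0.5469
d = R·√(Δφ² + q²Δλ²) = 6377·0.14934 = 952 km

952 km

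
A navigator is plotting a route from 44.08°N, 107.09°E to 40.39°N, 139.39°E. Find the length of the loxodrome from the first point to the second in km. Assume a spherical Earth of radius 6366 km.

2687 km

Δψ = ln[tan(π/4+φ₂/2)/tan(π/4+φ₁/2)] = -0.0870;  Δφ = -0.0644 rad,  Δλ = +0.5637 rad
q = Δφ/Δψ = 0.7401
d = R·√(Δφ² + q²Δλ²) = 6366·0.42214 = 2687 km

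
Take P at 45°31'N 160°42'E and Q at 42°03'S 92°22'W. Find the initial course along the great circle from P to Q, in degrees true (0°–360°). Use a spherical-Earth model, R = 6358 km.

N = sin Δλ·cos φ₂ = +0.7104;  D = cos φ₁ sin φ₂ − sin φ₁ cos φ₂ cos Δλ = -0.3150
initial course = atan2(N, D) = 113.91°

113.9°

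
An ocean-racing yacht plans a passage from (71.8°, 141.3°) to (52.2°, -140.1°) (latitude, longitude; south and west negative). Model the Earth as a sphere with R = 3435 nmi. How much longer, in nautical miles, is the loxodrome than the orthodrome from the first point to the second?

150 nmi

Great circle: cos σ = sin φ₁ sin φ₂ + cos φ₁ cos φ₂ cos Δλ,  σ = 0.6625 rad → d_gc = 2275.7 nmi
Rhumb line: Δψ = -0.7597, q = Δφ/Δψ = 0.4503, d_rh = R√(Δφ²+q²Δλ²) = 2425.6 nmi
Excess = 2425.6 − 2275.7 = 149.9 ≈ 150 nmi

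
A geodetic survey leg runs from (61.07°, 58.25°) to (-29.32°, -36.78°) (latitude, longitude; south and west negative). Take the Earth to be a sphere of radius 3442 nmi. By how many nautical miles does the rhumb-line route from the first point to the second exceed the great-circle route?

150 nmi

Great circle: cos σ = sin φ₁ sin φ₂ + cos φ₁ cos φ₂ cos Δλ,  σ = 2.0551 rad → d_gc = 7073.5 nmi
Rhumb line: Δψ = -1.8906, q = Δφ/Δψ = 0.8345, d_rh = R√(Δφ²+q²Δλ²) = 7223.6 nmi
Excess = 7223.6 − 7073.5 = 150.1 ≈ 150 nmi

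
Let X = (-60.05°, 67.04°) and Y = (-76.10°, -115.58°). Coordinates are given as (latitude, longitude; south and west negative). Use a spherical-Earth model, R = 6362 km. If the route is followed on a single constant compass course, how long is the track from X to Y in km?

7243 km

Δψ = ln[tan(π/4+φ₂/2)/tan(π/4+φ₁/2)] = -0.7859;  Δφ = -0.2801 rad,  Δλ = +3.0959 rad
q = Δφ/Δψ = 0.3565
d = R·√(Δφ² + q²Δλ²) = 6362·1.13854 = 7243 km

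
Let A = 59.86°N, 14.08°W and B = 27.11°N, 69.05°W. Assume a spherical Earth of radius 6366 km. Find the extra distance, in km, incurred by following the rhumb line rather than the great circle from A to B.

Great circle: cos σ = sin φ₁ sin φ₂ + cos φ₁ cos φ₂ cos Δλ,  σ = 0.8624 rad → d_gc = 5489.8 km
Rhumb line: Δψ = -0.8202, q = Δφ/Δψ = 0.6969, d_rh = R√(Δφ²+q²Δλ²) = 5599.7 km
Excess = 5599.7 − 5489.8 = 109.9 ≈ 110 km

110 km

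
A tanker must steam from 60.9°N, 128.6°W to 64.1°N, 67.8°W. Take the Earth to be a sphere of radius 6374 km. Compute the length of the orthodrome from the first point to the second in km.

3023 km

cos σ = sin φ₁ sin φ₂ + cos φ₁ cos φ₂ cos Δλ
      = sin(60.90°)sin(64.10°) + cos(60.90°)cos(64.10°)cos(60.80°) = 0.8896
σ = 27.171° → d = Rσ = 6374·0.47423 = 3023 km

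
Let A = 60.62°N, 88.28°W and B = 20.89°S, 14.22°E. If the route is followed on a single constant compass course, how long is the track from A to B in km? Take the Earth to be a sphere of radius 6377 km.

13122 km

Δψ = ln[tan(π/4+φ₂/2)/tan(π/4+φ₁/2)] = -1.7118;  Δφ = -1.4226 rad,  Δλ = +1.7890 rad
q = Δφ/Δψ = 0.8311
d = R·√(Δφ² + q²Δλ²) = 6377·2.05775 = 13122 km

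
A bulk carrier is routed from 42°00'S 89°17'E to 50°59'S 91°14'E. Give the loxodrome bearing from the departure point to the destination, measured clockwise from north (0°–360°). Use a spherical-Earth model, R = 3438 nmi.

171.5°

Meridional parts: M(φ₁)=-0.8092, M(φ₂)=-1.0377 → ΔM = -0.2285;  Δλ = +0.0340 rad
tan C = Δλ / ΔM = -0.1489 → C = 171.53°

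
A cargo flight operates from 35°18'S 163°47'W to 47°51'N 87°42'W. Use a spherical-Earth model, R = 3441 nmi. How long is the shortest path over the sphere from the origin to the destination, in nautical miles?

6442 nmi

cos σ = sin φ₁ sin φ₂ + cos φ₁ cos φ₂ cos Δλ
      = sin(-35.30°)sin(47.85°) + cos(-35.30°)cos(47.85°)cos(76.08°) = -0.2967
σ = 107.259° → d = Rσ = 3441·1.87202 = 6442 nmi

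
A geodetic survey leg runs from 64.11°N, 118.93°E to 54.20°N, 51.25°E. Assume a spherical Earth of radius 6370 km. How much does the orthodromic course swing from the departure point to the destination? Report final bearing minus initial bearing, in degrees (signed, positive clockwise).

At departure: θ₁ = atan2(sin Δλ cos φ₂, cos φ₁ sin φ₂ − sin φ₁ cos φ₂ cos Δλ) = 285.91°
At arrival: θ₂ = atan2(sin Δλ cos φ₁, −cos φ₂ sin φ₁ + sin φ₂ cos φ₁ cos Δλ) = 225.88°
Δθ = θ₂ − θ₁ = -60.0°

-60.0°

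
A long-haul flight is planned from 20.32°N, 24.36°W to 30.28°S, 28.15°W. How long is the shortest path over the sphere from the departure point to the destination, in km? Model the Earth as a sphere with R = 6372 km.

5642 km

cos σ = sin φ₁ sin φ₂ + cos φ₁ cos φ₂ cos Δλ
      = sin(20.32°)sin(-30.28°) + cos(20.32°)cos(-30.28°)cos(-3.79°) = 0.6330
σ = 50.731° → d = Rσ = 6372·0.88543 = 5642 km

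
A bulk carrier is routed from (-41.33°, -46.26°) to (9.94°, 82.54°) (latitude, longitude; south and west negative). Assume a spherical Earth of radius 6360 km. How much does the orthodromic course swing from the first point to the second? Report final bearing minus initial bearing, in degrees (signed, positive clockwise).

-64.1°

At departure: θ₁ = atan2(sin Δλ cos φ₂, cos φ₁ sin φ₂ − sin φ₁ cos φ₂ cos Δλ) = 109.91°
At arrival: θ₂ = atan2(sin Δλ cos φ₁, −cos φ₂ sin φ₁ + sin φ₂ cos φ₁ cos Δλ) = 45.79°
Δθ = θ₂ − θ₁ = -64.1°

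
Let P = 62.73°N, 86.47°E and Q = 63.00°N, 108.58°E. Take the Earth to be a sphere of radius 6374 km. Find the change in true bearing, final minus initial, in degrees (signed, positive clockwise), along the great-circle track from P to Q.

Initial bearing θ₁ = atan2(sin Δλ cos φ₂, cos φ₁ sin φ₂ − sin φ₁ cos φ₂ cos Δλ) = 78.62°
Final bearing θ₂ = (initial bearing from the destination back to the start) + 180° = 98.35°
Δθ = θ₂ − θ₁ = +19.7°

+19.7°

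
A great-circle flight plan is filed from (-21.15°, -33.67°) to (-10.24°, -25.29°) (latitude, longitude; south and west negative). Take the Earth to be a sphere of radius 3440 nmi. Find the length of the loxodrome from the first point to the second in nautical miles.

Δψ = ln[tan(π/4+φ₂/2)/tan(π/4+φ₁/2)] = +0.1981;  Δφ = +0.1904 rad,  Δλ = +0.1463 rad
q = Δφ/Δψ = 0.9610
d = R·√(Δφ² + q²Δλ²) = 3440·0.23667 = 814 nmi

814 nmi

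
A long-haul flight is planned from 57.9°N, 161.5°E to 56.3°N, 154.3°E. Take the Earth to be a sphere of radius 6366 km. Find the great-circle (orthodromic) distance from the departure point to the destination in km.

469 km

cos σ = sin φ₁ sin φ₂ + cos φ₁ cos φ₂ cos Δλ
      = sin(57.90°)sin(56.30°) + cos(57.90°)cos(56.30°)cos(-7.20°) = 0.9973
σ = 4.223° → d = Rσ = 6366·0.07370 = 469 km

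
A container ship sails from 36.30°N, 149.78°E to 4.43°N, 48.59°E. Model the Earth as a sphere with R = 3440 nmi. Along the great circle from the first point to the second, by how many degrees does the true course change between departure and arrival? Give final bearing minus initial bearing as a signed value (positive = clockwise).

-47.5°

Initial bearing θ₁ = atan2(sin Δλ cos φ₂, cos φ₁ sin φ₂ − sin φ₁ cos φ₂ cos Δλ) = 280.25°
Final bearing θ₂ = (initial bearing from the destination back to the start) + 180° = 232.70°
Δθ = θ₂ − θ₁ = -47.5°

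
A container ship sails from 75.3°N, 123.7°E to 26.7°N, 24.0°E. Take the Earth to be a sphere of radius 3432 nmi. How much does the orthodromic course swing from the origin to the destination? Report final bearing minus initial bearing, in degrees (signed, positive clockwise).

-90.6°

Initial bearing θ₁ = atan2(sin Δλ cos φ₂, cos φ₁ sin φ₂ − sin φ₁ cos φ₂ cos Δλ) = 286.43°
Final bearing θ₂ = (initial bearing from the destination back to the start) + 180° = 195.81°
Δθ = θ₂ − θ₁ = -90.6°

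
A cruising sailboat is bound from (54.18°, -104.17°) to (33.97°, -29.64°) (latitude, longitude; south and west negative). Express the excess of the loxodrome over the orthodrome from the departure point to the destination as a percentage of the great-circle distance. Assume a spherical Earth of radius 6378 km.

Great circle: σ = 0.9490 rad → d_gc = Rσ = 6052.4 km
Rhumb: Δφ = -0.3527, Δλ = +1.3008, Δψ = -0.4985, q = Δφ/Δψ = 0.7076 → d_rh = R√(Δφ²+q²Δλ²) = 6286.7 km
Excess = (6286.7 − 6052.4) / 6052.4 = 234.3 / 6052.4 = 3.87% ≈ 3.9%

3.9%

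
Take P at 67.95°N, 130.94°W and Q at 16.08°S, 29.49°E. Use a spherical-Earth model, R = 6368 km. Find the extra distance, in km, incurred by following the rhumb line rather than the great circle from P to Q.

Great circle: cos σ = sin φ₁ sin φ₂ + cos φ₁ cos φ₂ cos Δλ,  σ = 2.2101 rad → d_gc = 14073.7 km
Rhumb line: Δψ = -1.9200, q = Δφ/Δψ = 0.7638, d_rh = R√(Δφ²+q²Δλ²) = 16514.3 km
Excess = 16514.3 − 14073.7 = 2440.6 ≈ 2441 km

2441 km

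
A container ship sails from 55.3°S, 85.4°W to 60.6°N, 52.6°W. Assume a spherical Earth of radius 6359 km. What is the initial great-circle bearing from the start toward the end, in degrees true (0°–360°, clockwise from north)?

17.7°

N = sin Δλ·cos φ₂ = +0.2659;  D = cos φ₁ sin φ₂ − sin φ₁ cos φ₂ cos Δλ = +0.8352
initial course = atan2(N, D) = 17.66°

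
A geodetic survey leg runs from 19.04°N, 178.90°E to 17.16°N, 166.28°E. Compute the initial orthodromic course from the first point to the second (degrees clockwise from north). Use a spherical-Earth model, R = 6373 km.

θ = atan2( sin Δλ·cos φ₂ ,  cos φ₁ sin φ₂ − sin φ₁ cos φ₂ cos Δλ )
  = atan2(-0.2088, -0.0253) = 263.10°

263.1°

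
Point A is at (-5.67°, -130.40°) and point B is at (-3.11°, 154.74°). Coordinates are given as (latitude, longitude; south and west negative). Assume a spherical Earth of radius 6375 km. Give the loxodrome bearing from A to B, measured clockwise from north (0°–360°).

Meridional parts: M(φ₁)=-0.0991, M(φ₂)=-0.0543 → ΔM = +0.0448;  Δλ = -1.3066 rad
tan C = Δλ / ΔM = -29.1539 → C = 271.96°

272.0°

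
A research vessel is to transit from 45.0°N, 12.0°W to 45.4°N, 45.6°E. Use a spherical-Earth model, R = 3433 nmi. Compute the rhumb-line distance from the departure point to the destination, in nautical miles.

Δψ = ln[tan(π/4+φ₂/2)/tan(π/4+φ₁/2)] = +0.0099;  Δφ = +0.0070 rad,  Δλ = +1.0053 rad
q = Δφ/Δψ = 0.7046
d = R·√(Δφ² + q²Δλ²) = 3433·0.70841 = 2432 nmi

2432 nmi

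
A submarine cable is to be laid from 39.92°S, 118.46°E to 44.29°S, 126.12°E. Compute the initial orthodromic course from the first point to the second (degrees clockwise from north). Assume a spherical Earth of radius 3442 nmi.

θ = atan2( sin Δλ·cos φ₂ ,  cos φ₁ sin φ₂ − sin φ₁ cos φ₂ cos Δλ )
  = atan2(+0.0954, -0.0803) = 130.08°

130.1°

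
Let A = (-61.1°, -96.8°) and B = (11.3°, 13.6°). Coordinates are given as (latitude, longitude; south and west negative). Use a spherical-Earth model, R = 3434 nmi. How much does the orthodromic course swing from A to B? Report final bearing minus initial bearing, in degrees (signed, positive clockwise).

At departure: θ₁ = atan2(sin Δλ cos φ₂, cos φ₁ sin φ₂ − sin φ₁ cos φ₂ cos Δλ) = 102.55°
At arrival: θ₂ = atan2(sin Δλ cos φ₁, −cos φ₂ sin φ₁ + sin φ₂ cos φ₁ cos Δλ) = 28.76°
Δθ = θ₂ − θ₁ = -73.8°

-73.8°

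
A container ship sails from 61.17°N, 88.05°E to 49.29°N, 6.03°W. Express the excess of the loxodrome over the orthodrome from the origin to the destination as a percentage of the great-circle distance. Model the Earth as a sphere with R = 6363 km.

8.8%

Great circle: σ = 0.8741 rad → d_gc = Rσ = 5561.9 km
Rhumb: Δφ = -0.2073, Δλ = -1.6420, Δψ = -0.3670, q = Δφ/Δψ = 0.5650 → d_rh = R√(Δφ²+q²Δλ²) = 6048.6 km
Excess = (6048.6 − 5561.9) / 5561.9 = 486.7 / 5561.9 = 8.751% ≈ 8.8%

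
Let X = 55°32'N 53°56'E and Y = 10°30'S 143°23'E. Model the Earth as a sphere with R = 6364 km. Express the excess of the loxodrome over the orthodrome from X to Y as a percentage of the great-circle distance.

2.5%

Great circle: σ = 1.7162 rad → d_gc = Rσ = 10922.0 km
Rhumb: Δφ = -1.1525, Δλ = +1.5612, Δψ = -1.3549, q = Δφ/Δψ = 0.8506 → d_rh = R√(Δφ²+q²Δλ²) = 11190.3 km
Excess = (11190.3 − 10922.0) / 10922.0 = 268.3 / 10922.0 = 2.46% ≈ 2.5%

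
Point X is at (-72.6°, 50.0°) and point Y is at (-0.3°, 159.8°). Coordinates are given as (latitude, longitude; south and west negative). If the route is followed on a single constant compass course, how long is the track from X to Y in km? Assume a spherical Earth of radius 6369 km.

Δψ = ln[tan(π/4+φ₂/2)/tan(π/4+φ₁/2)] = +1.8719;  Δφ = +1.2619 rad,  Δλ = +1.9164 rad
q = Δφ/Δψ = 0.6741
d = R·√(Δφ² + q²Δλ²) = 6369·1.80586 = 11502 km

11502 km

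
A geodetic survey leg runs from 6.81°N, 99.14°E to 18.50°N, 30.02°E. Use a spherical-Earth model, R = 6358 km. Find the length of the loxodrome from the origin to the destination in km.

Rhumb course C = atan2(Δλ, Δψ) with Δψ = ln[tan(π/4+φ₂/2)/tan(π/4+φ₁/2)] = +0.2095, Δλ = -1.2064 → C = 279.85°
d = R·|Δφ| / |cos C| = 6358·0.20403 / 0.17111 = 7581 km

7581 km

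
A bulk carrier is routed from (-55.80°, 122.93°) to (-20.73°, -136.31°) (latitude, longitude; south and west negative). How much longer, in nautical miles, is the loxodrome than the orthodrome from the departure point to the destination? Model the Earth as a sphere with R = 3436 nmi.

309 nmi

Great circle: cos σ = sin φ₁ sin φ₂ + cos φ₁ cos φ₂ cos Δλ,  σ = 1.3749 rad → d_gc = 4724.3 nmi
Rhumb line: Δψ = +0.8089, q = Δφ/Δψ = 0.7567, d_rh = R√(Δφ²+q²Δλ²) = 5033.1 nmi
Excess = 5033.1 − 4724.3 = 308.8 ≈ 309 nmi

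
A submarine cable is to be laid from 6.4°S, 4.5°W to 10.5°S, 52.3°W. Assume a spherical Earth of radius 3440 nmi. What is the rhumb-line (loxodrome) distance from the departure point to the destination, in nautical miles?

2849 nmi

Δψ = ln[tan(π/4+φ₂/2)/tan(π/4+φ₁/2)] = -0.0724;  Δφ = -0.0716 rad,  Δλ = -0.8343 rad
q = Δφ/Δψ = 0.9889
d = R·√(Δφ² + q²Δλ²) = 3440·0.82812 = 2849 nmi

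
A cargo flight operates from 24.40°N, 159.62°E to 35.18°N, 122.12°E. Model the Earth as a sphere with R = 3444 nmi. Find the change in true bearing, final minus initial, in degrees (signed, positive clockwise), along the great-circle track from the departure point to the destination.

At departure: θ₁ = atan2(sin Δλ cos φ₂, cos φ₁ sin φ₂ − sin φ₁ cos φ₂ cos Δλ) = 297.30°
At arrival: θ₂ = atan2(sin Δλ cos φ₁, −cos φ₂ sin φ₁ + sin φ₂ cos φ₁ cos Δλ) = 278.07°
Δθ = θ₂ − θ₁ = -19.2°

-19.2°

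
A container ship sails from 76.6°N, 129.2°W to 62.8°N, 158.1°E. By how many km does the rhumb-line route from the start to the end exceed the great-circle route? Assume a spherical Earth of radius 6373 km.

180 km

Great circle: cos σ = sin φ₁ sin φ₂ + cos φ₁ cos φ₂ cos Δλ,  σ = 0.4585 rad → d_gc = 2922.2 km
Rhumb line: Δψ = -0.7224, q = Δφ/Δψ = 0.3334, d_rh = R√(Δφ²+q²Δλ²) = 3102.4 km
Excess = 3102.4 − 2922.2 = 180.2 ≈ 180 km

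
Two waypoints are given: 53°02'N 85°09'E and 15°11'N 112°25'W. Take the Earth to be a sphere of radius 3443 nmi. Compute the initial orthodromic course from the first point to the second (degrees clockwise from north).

18.1°

N = sin Δλ·cos φ₂ = +0.2913;  D = cos φ₁ sin φ₂ − sin φ₁ cos φ₂ cos Δλ = +0.8926
initial course = atan2(N, D) = 18.07°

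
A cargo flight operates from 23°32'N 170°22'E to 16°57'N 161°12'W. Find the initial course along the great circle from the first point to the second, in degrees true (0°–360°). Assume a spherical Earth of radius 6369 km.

98.6°

N = sin Δλ·cos φ₂ = +0.4555;  D = cos φ₁ sin φ₂ − sin φ₁ cos φ₂ cos Δλ = -0.0686
initial course = atan2(N, D) = 98.56°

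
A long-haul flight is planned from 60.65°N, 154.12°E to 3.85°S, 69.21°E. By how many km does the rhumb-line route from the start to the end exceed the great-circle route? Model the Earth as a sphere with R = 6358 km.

311 km

Great circle: cos σ = sin φ₁ sin φ₂ + cos φ₁ cos φ₂ cos Δλ,  σ = 1.5859 rad → d_gc = 10083.4 km
Rhumb line: Δψ = -1.4071, q = Δφ/Δψ = 0.8000, d_rh = R√(Δφ²+q²Δλ²) = 10394.8 km
Excess = 10394.8 − 10083.4 = 311.4 ≈ 311 km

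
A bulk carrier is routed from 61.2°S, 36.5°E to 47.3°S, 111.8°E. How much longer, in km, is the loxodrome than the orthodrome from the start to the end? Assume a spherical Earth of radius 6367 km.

251 km

Great circle: cos σ = sin φ₁ sin φ₂ + cos φ₁ cos φ₂ cos Δλ,  σ = 0.7570 rad → d_gc = 4819.7 km
Rhumb line: Δψ = +0.4203, q = Δφ/Δψ = 0.5772, d_rh = R√(Δφ²+q²Δλ²) = 5070.9 km
Excess = 5070.9 − 4819.7 = 251.2 ≈ 251 km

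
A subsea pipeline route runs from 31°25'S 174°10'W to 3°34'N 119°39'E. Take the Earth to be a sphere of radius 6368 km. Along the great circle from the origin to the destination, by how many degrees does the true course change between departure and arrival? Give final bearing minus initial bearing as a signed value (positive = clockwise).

Initial bearing θ₁ = atan2(sin Δλ cos φ₂, cos φ₁ sin φ₂ − sin φ₁ cos φ₂ cos Δλ) = 286.08°
Final bearing θ₂ = (initial bearing from the destination back to the start) + 180° = 304.75°
Δθ = θ₂ − θ₁ = +18.7°

+18.7°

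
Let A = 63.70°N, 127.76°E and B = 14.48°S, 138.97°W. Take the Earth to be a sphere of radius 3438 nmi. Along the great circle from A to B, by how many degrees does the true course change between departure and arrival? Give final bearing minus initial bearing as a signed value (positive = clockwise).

+59.2°

Initial bearing θ₁ = atan2(sin Δλ cos φ₂, cos φ₁ sin φ₂ − sin φ₁ cos φ₂ cos Δλ) = 93.63°
Final bearing θ₂ = (initial bearing from the destination back to the start) + 180° = 152.83°
Δθ = θ₂ − θ₁ = +59.2°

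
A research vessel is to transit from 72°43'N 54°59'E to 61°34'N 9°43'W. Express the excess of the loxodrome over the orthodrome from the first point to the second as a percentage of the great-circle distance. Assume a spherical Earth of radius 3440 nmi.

4.7%

Great circle: σ = 0.4508 rad → d_gc = Rσ = 1550.6 nmi
Rhumb: Δφ = -0.1946, Δλ = -1.1292, Δψ = -0.5110, q = Δφ/Δψ = 0.3808 → d_rh = R√(Δφ²+q²Δλ²) = 1623.7 nmi
Excess = (1623.7 − 1550.6) / 1550.6 = 73.1 / 1550.6 = 4.71% ≈ 4.7%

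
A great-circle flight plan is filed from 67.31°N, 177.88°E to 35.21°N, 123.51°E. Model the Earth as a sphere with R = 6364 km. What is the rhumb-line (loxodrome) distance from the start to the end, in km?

5042 km

Rhumb course C = atan2(Δλ, Δψ) with Δψ = ln[tan(π/4+φ₂/2)/tan(π/4+φ₁/2)] = -0.9489, Δλ = -0.9489 → C = 225.00°
d = R·|Δφ| / |cos C| = 6364·0.56025 / 0.70711 = 5042 km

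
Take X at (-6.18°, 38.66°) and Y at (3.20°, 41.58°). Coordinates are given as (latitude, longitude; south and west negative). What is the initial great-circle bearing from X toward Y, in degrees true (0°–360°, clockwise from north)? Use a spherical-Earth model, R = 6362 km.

N = sin Δλ·cos φ₂ = +0.0509;  D = cos φ₁ sin φ₂ − sin φ₁ cos φ₂ cos Δλ = +0.1628
initial course = atan2(N, D) = 17.35°

17.3°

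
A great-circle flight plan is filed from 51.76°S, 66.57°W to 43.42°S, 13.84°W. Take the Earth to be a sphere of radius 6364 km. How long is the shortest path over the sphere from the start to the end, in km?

3965 km

cos σ = sin φ₁ sin φ₂ + cos φ₁ cos φ₂ cos Δλ
      = sin(-51.76°)sin(-43.42°) + cos(-51.76°)cos(-43.42°)cos(52.73°) = 0.8121
σ = 35.698° → d = Rσ = 6364·0.62305 = 3965 km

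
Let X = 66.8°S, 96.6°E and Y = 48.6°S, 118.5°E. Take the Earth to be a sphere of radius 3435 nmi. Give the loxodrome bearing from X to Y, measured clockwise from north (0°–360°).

Δψ = ln[tan(π/4+φ₂/2)/tan(π/4+φ₁/2)] = +0.6102
Δλ = +0.3822 rad (taken the short way round)
course = atan2(Δλ, Δψ) = 32.06°

32.1°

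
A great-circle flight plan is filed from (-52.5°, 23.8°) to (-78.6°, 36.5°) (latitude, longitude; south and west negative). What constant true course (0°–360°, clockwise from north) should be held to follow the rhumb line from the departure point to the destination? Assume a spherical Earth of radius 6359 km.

169.7°

Δψ = ln[tan(π/4+φ₂/2)/tan(π/4+φ₁/2)] = -1.2240
Δλ = +0.2217 rad (taken the short way round)
course = atan2(Δλ, Δψ) = 169.74°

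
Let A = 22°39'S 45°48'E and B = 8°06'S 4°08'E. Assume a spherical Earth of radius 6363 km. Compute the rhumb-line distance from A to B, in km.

4732 km

Δψ = ln[tan(π/4+φ₂/2)/tan(π/4+φ₁/2)] = +0.2642;  Δφ = +0.2539 rad,  Δλ = -0.7272 rad
q = Δφ/Δψ = 0.9612
d = R·√(Δφ² + q²Δλ²) = 6363·0.74372 = 4732 km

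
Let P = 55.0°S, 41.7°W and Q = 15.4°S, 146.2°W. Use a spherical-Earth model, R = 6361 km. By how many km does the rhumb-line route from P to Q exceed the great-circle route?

609 km

Great circle: cos σ = sin φ₁ sin φ₂ + cos φ₁ cos φ₂ cos Δλ,  σ = 1.4916 rad → d_gc = 9488.3 km
Rhumb line: Δψ = +0.8822, q = Δφ/Δψ = 0.7835, d_rh = R√(Δφ²+q²Δλ²) = 10097.0 km
Excess = 10097.0 − 9488.3 = 608.7 ≈ 609 km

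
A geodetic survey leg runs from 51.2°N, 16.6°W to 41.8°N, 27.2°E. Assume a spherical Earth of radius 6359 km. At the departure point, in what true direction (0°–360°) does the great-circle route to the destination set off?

90.2°

N = sin Δλ·cos φ₂ = +0.5160;  D = cos φ₁ sin φ₂ − sin φ₁ cos φ₂ cos Δλ = -0.0017
initial course = atan2(N, D) = 90.19°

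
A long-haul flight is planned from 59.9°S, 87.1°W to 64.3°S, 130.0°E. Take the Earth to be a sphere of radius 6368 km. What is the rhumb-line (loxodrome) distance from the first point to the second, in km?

7433 km

Rhumb course C = atan2(Δλ, Δψ) with Δψ = ln[tan(π/4+φ₂/2)/tan(π/4+φ₁/2)] = -0.1644, Δλ = -2.4941 → C = 266.23°
d = R·|Δφ| / |cos C| = 6368·0.07679 / 0.06579 = 7433 km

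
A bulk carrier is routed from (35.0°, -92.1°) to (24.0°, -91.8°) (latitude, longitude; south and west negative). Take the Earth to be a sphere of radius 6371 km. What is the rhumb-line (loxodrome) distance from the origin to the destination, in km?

1223 km

Rhumb course C = atan2(Δλ, Δψ) with Δψ = ln[tan(π/4+φ₂/2)/tan(π/4+φ₁/2)] = -0.2211, Δλ = +0.0052 → C = 178.64°
d = R·|Δφ| / |cos C| = 6371·0.19199 / 0.99972 = 1223 km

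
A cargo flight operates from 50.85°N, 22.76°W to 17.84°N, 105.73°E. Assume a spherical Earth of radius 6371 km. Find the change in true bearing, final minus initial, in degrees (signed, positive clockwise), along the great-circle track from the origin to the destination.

Initial bearing θ₁ = atan2(sin Δλ cos φ₂, cos φ₁ sin φ₂ − sin φ₁ cos φ₂ cos Δλ) = 48.77°
Final bearing θ₂ = (initial bearing from the destination back to the start) + 180° = 150.08°
Δθ = θ₂ − θ₁ = +101.3°

+101.3°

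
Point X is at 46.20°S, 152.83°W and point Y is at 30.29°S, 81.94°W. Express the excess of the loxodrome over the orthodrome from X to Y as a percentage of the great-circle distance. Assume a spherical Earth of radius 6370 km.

Great circle: σ = 0.9768 rad → d_gc = Rσ = 6222.0 km
Rhumb: Δφ = +0.2777, Δλ = +1.2373, Δψ = +0.3562, q = Δφ/Δψ = 0.7797 → d_rh = R√(Δφ²+q²Δλ²) = 6394.4 km
Excess = (6394.4 − 6222.0) / 6222.0 = 172.4 / 6222.0 = 2.77% ≈ 2.8%

2.8%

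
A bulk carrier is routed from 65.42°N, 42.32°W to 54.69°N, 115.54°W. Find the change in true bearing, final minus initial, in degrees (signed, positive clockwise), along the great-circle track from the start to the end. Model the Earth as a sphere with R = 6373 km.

Initial bearing θ₁ = atan2(sin Δλ cos φ₂, cos φ₁ sin φ₂ − sin φ₁ cos φ₂ cos Δλ) = 288.74°
Final bearing θ₂ = (initial bearing from the destination back to the start) + 180° = 222.96°
Δθ = θ₂ − θ₁ = -65.8°

-65.8°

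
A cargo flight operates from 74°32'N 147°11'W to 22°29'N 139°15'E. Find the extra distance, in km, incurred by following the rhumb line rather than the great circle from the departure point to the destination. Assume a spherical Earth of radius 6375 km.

Great circle: cos σ = sin φ₁ sin φ₂ + cos φ₁ cos φ₂ cos Δλ,  σ = 1.1171 rad → d_gc = 7121.6 km
Rhumb line: Δψ = -1.5937, q = Δφ/Δψ = 0.5700, d_rh = R√(Δφ²+q²Δλ²) = 7437.0 km
Excess = 7437.0 − 7121.6 = 315.4 ≈ 315 km

315 km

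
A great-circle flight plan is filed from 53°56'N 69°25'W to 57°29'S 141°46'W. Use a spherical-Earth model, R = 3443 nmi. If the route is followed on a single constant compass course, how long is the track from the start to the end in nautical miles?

Rhumb course C = atan2(Δλ, Δψ) with Δψ = ln[tan(π/4+φ₂/2)/tan(π/4+φ₁/2)] = -2.3545, Δλ = -1.2627 → C = 208.21°
d = R·|Δφ| / |cos C| = 3443·1.94459 / 0.88126 = 7597 nmi

7597 nmi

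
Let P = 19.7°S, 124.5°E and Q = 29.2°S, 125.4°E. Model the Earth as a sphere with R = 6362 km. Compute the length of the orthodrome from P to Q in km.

Haversine: a = sin²(Δφ/2)+cos φ₁ cos φ₂ sin²(Δλ/2) = 0.00691;  σ = 2·atan2(√a,√(1−a))
σ = 9.535° → d = Rσ = 6362·0.16642 = 1059 km

1059 km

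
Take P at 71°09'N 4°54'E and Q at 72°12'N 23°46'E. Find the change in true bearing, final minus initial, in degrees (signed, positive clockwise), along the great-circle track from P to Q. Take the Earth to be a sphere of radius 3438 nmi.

+17.9°

At departure: θ₁ = atan2(sin Δλ cos φ₂, cos φ₁ sin φ₂ − sin φ₁ cos φ₂ cos Δλ) = 71.09°
At arrival: θ₂ = atan2(sin Δλ cos φ₁, −cos φ₂ sin φ₁ + sin φ₂ cos φ₁ cos Δλ) = 89.01°
Δθ = θ₂ − θ₁ = +17.9°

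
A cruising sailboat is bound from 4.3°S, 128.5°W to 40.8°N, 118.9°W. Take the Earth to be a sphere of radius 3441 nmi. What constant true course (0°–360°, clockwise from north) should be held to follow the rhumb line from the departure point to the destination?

11.1°

Δψ = ln[tan(π/4+φ₂/2)/tan(π/4+φ₁/2)] = +0.8564
Δλ = +0.1676 rad (taken the short way round)
course = atan2(Δλ, Δψ) = 11.07°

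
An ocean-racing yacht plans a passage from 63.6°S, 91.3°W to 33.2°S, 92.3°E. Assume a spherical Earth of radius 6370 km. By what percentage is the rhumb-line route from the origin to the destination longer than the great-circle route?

Great circle: σ = 1.4514 rad → d_gc = Rσ = 9245.3 km
Rhumb: Δφ = +0.5306, Δλ = -3.0788, Δψ = +0.8352, q = Δφ/Δψ = 0.6353 → d_rh = R√(Δφ²+q²Δλ²) = 12909.1 km
Excess = (12909.1 − 9245.3) / 9245.3 = 3663.8 / 9245.3 = 39.63% ≈ 39.6%

39.6%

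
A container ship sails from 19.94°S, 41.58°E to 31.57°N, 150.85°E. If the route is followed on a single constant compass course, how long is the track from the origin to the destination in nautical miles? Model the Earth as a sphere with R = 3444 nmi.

7025 nmi

Δψ = ln[tan(π/4+φ₂/2)/tan(π/4+φ₁/2)] = +0.9365;  Δφ = +0.8990 rad,  Δλ = +1.9071 rad
q = Δφ/Δψ = 0.9600
d = R·√(Δφ² + q²Δλ²) = 3444·2.03967 = 7025 nmi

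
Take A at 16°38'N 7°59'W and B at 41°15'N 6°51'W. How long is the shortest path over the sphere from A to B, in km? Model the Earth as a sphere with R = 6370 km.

2739 km

Haversine: a = sin²(Δφ/2)+cos φ₁ cos φ₂ sin²(Δλ/2) = 0.04551;  σ = 2·atan2(√a,√(1−a))
σ = 24.636° → d = Rσ = 6370·0.42998 = 2739 km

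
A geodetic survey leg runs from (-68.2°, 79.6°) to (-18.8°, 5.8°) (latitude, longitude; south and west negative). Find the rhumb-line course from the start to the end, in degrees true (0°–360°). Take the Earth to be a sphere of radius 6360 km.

315.6°

Meridional parts: M(φ₁)=-1.6473, M(φ₂)=-0.3342 → ΔM = +1.3131;  Δλ = -1.2881 rad
tan C = Δλ / ΔM = -0.9809 → C = 315.55°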